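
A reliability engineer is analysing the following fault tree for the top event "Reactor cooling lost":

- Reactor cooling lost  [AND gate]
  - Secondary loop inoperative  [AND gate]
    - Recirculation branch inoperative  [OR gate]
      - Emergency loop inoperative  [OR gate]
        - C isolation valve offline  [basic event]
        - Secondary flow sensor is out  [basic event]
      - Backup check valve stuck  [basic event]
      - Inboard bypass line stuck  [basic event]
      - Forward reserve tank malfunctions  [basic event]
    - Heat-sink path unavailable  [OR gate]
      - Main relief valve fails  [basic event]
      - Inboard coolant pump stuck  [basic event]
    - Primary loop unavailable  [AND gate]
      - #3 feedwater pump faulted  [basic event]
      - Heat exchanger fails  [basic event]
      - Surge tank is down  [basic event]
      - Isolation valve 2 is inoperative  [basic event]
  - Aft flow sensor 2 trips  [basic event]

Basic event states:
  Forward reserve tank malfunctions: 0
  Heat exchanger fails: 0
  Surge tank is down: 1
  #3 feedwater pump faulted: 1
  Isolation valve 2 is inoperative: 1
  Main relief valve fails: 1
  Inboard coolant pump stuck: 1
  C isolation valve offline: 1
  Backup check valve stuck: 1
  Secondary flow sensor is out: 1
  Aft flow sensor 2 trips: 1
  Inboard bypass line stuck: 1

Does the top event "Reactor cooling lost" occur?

No

Emergency loop inoperative [OR]: C isolation valve offline=occurs, Secondary flow sensor is out=occurs → at least one input occurs → occurs.
Recirculation branch inoperative [OR]: Emergency loop inoperative=occurs, Backup check valve stuck=occurs, Inboard bypass line stuck=occurs, Forward reserve tank malfunctions=not → at least one input occurs → occurs.
Heat-sink path unavailable [OR]: Main relief valve fails=occurs, Inboard coolant pump stuck=occurs → at least one input occurs → occurs.
Primary loop unavailable [AND]: #3 feedwater pump faulted=occurs, Heat exchanger fails=not, Surge tank is down=occurs, Isolation valve 2 is inoperative=occurs → not all inputs occur → does not occur.
Secondary loop inoperative [AND]: Recirculation branch inoperative=occurs, Heat-sink path unavailable=occurs, Primary loop unavailable=not → not all inputs occur → does not occur.
Reactor cooling lost [AND]: Secondary loop inoperative=not, Aft flow sensor 2 trips=occurs → not all inputs occur → does not occur.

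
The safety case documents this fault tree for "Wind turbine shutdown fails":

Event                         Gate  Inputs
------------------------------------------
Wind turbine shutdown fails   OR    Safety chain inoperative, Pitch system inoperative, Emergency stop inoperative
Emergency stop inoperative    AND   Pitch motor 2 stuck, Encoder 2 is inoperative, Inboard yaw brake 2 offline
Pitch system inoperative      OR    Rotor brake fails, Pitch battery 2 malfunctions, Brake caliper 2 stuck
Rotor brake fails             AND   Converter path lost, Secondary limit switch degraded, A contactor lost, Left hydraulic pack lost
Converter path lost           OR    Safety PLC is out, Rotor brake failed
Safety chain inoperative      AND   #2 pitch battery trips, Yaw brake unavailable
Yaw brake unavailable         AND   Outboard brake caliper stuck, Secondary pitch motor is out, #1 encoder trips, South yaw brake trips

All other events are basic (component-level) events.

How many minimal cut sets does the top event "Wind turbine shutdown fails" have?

Yaw brake unavailable [AND]: one cut set from each child combined → 1 × 1 × 1 × 1 = 1 cut set(s).
Safety chain inoperative [AND]: one cut set from each child combined → 1 × 1 = 1 cut set(s).
Converter path lost [OR]: union of children's cut sets → 2 cut set(s).
Rotor brake fails [AND]: one cut set from each child combined → 2 × 1 × 1 × 1 = 2 cut set(s).
Pitch system inoperative [OR]: union of children's cut sets → 4 cut set(s).
Emergency stop inoperative [AND]: one cut set from each child combined → 1 × 1 × 1 = 1 cut set(s).
Wind turbine shutdown fails [OR]: union of children's cut sets → 6 cut set(s).
Minimal cut sets: {#1 encoder trips, #2 pitch battery trips, Outboard brake caliper stuck, Secondary pitch motor is out, South yaw brake trips}; {A contactor lost, Left hydraulic pack lost, Safety PLC is out, Secondary limit switch degraded}; {A contactor lost, Left hydraulic pack lost, Rotor brake failed, Secondary limit switch degraded}; {Pitch battery 2 malfunctions}; {Brake caliper 2 stuck}; {Encoder 2 is inoperative, Inboard yaw brake 2 offline, Pitch motor 2 stuck}.

6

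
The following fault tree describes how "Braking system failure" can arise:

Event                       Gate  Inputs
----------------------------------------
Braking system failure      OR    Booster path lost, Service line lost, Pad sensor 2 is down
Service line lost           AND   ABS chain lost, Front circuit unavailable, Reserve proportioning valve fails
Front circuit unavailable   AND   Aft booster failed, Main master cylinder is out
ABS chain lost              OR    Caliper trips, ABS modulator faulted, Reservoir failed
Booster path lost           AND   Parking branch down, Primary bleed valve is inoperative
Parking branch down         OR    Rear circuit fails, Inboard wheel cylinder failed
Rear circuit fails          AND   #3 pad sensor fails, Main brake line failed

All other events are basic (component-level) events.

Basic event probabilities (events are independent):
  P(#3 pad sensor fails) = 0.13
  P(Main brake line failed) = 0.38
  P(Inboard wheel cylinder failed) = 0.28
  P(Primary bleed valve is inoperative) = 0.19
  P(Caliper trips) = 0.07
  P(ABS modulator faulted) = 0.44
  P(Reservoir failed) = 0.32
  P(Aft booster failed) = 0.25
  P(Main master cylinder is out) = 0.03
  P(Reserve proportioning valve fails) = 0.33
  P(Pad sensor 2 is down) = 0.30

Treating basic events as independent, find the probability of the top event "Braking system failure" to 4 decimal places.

P(Rear circuit fails) [AND] = 0.13 × 0.38 = 0.049400
P(Parking branch down) [OR] = 1 − (1−0.049400) × (1−0.28) = 0.315568
P(Booster path lost) [AND] = 0.315568 × 0.19 = 0.059958
P(ABS chain lost) [OR] = 1 − (1−0.07) × (1−0.44) × (1−0.32) = 0.645856
P(Front circuit unavailable) [AND] = 0.25 × 0.03 = 0.007500
P(Service line lost) [AND] = 0.645856 × 0.007500 × 0.33 = 0.001598
P(Braking system failure) [OR] = 1 − (1−0.059958) × (1−0.001598) × (1−0.30) = 0.343022
Rounded to 4 decimal places: P(Braking system failure) ≈ 0.3430.

0.3430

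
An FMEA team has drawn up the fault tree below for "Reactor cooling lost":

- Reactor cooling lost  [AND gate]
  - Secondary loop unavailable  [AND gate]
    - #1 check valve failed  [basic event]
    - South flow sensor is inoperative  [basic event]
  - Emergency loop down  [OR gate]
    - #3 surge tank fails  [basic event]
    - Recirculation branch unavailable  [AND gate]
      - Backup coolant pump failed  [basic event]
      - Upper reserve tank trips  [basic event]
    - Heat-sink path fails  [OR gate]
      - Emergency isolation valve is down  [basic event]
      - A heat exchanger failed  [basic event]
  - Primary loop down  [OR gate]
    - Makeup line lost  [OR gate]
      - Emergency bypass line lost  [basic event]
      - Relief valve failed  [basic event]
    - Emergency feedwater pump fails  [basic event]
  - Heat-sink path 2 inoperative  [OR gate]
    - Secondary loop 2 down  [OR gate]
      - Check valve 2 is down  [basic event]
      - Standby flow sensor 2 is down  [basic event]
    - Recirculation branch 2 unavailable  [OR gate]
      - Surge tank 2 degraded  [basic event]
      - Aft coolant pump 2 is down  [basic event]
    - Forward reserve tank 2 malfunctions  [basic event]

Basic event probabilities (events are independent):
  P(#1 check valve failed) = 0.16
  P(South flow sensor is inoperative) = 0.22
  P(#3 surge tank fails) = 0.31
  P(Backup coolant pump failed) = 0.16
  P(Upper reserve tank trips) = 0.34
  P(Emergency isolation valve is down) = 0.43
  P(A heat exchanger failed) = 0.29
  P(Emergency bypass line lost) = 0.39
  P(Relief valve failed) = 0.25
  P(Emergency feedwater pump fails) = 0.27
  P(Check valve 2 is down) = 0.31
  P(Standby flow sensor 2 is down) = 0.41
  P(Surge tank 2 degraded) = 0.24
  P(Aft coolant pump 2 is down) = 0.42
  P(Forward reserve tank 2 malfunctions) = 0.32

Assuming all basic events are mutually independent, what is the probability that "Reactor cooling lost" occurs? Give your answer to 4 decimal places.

P(Secondary loop unavailable) [AND] = 0.16 × 0.22 = 0.035200
P(Recirculation branch unavailable) [AND] = 0.16 × 0.34 = 0.054400
P(Heat-sink path fails) [OR] = 1 − (1−0.43) × (1−0.29) = 0.595300
P(Emergency loop down) [OR] = 1 − (1−0.31) × (1−0.054400) × (1−0.595300) = 0.735948
P(Makeup line lost) [OR] = 1 − (1−0.39) × (1−0.25) = 0.542500
P(Primary loop down) [OR] = 1 − (1−0.542500) × (1−0.27) = 0.666025
P(Secondary loop 2 down) [OR] = 1 − (1−0.31) × (1−0.41) = 0.592900
P(Recirculation branch 2 unavailable) [OR] = 1 − (1−0.24) × (1−0.42) = 0.559200
P(Heat-sink path 2 inoperative) [OR] = 1 − (1−0.592900) × (1−0.559200) × (1−0.32) = 0.877974
P(Reactor cooling lost) [AND] = 0.035200 × 0.735948 × 0.666025 × 0.877974 = 0.015148
Rounded to 4 decimal places: P(Reactor cooling lost) ≈ 0.0151.

0.0151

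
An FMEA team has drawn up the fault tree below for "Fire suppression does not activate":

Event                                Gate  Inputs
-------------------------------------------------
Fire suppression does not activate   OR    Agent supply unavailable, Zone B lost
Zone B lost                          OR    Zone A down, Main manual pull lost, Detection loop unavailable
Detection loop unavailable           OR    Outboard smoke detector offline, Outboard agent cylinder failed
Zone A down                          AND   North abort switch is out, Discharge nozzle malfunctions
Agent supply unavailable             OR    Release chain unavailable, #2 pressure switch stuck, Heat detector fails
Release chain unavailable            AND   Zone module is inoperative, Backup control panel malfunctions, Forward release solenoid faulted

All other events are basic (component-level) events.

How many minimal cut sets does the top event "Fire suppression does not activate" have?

7

Release chain unavailable [AND]: one cut set from each child combined → 1 × 1 × 1 = 1 cut set(s).
Agent supply unavailable [OR]: union of children's cut sets → 3 cut set(s).
Zone A down [AND]: one cut set from each child combined → 1 × 1 = 1 cut set(s).
Detection loop unavailable [OR]: union of children's cut sets → 2 cut set(s).
Zone B lost [OR]: union of children's cut sets → 4 cut set(s).
Fire suppression does not activate [OR]: union of children's cut sets → 7 cut set(s).
Minimal cut sets: {Backup control panel malfunctions, Forward release solenoid faulted, Zone module is inoperative}; {#2 pressure switch stuck}; {Heat detector fails}; {Discharge nozzle malfunctions, North abort switch is out}; {Main manual pull lost}; {Outboard smoke detector offline}; {Outboard agent cylinder failed}.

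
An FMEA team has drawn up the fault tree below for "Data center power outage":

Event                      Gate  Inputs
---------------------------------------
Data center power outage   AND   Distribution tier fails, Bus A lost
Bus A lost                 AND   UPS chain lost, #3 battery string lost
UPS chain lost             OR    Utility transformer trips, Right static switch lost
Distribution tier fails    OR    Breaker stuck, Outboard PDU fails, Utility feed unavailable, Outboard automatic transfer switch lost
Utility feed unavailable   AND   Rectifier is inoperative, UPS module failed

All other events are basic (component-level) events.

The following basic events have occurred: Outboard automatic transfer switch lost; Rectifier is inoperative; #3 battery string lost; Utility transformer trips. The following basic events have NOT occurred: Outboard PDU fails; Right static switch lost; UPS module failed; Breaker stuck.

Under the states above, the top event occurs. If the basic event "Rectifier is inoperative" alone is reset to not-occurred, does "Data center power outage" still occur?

Yes

Counterfactual: set "Rectifier is inoperative" to not occurred.
Utility feed unavailable [AND]: Rectifier is inoperative=not, UPS module failed=not → not all inputs occur → does not occur.
Distribution tier fails [OR]: Breaker stuck=not, Outboard PDU fails=not, Utility feed unavailable=not, Outboard automatic transfer switch lost=occurs → at least one input occurs → occurs.
UPS chain lost [OR]: Utility transformer trips=occurs, Right static switch lost=not → at least one input occurs → occurs.
Bus A lost [AND]: UPS chain lost=occurs, #3 battery string lost=occurs → all inputs occur → occurs.
Data center power outage [AND]: Distribution tier fails=occurs, Bus A lost=occurs → all inputs occur → occurs.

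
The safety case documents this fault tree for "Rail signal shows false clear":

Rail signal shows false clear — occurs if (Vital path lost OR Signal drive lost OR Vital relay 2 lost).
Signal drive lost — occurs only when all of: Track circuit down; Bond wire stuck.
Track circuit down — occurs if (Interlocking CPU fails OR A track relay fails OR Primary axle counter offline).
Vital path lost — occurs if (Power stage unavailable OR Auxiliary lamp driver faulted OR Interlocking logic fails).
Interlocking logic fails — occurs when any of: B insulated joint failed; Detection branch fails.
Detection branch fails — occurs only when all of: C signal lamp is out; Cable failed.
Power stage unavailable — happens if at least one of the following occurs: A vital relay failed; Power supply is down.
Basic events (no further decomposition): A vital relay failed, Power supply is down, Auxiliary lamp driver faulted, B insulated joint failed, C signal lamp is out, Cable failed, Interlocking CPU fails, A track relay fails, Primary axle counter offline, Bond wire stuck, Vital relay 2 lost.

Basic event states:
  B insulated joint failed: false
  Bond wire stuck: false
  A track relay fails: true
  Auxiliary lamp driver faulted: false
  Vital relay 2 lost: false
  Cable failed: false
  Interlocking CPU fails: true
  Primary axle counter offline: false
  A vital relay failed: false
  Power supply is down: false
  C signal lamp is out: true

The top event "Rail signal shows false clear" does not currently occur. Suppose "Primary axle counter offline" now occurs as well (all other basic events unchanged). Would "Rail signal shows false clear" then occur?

Counterfactual: set "Primary axle counter offline" to occurred.
Power stage unavailable [OR]: A vital relay failed=not, Power supply is down=not → no input occurs → does not occur.
Detection branch fails [AND]: C signal lamp is out=occurs, Cable failed=not → not all inputs occur → does not occur.
Interlocking logic fails [OR]: B insulated joint failed=not, Detection branch fails=not → no input occurs → does not occur.
Vital path lost [OR]: Power stage unavailable=not, Auxiliary lamp driver faulted=not, Interlocking logic fails=not → no input occurs → does not occur.
Track circuit down [OR]: Interlocking CPU fails=occurs, A track relay fails=occurs, Primary axle counter offline=occurs → at least one input occurs → occurs.
Signal drive lost [AND]: Track circuit down=occurs, Bond wire stuck=not → not all inputs occur → does not occur.
Rail signal shows false clear [OR]: Vital path lost=not, Signal drive lost=not, Vital relay 2 lost=not → no input occurs → does not occur.

No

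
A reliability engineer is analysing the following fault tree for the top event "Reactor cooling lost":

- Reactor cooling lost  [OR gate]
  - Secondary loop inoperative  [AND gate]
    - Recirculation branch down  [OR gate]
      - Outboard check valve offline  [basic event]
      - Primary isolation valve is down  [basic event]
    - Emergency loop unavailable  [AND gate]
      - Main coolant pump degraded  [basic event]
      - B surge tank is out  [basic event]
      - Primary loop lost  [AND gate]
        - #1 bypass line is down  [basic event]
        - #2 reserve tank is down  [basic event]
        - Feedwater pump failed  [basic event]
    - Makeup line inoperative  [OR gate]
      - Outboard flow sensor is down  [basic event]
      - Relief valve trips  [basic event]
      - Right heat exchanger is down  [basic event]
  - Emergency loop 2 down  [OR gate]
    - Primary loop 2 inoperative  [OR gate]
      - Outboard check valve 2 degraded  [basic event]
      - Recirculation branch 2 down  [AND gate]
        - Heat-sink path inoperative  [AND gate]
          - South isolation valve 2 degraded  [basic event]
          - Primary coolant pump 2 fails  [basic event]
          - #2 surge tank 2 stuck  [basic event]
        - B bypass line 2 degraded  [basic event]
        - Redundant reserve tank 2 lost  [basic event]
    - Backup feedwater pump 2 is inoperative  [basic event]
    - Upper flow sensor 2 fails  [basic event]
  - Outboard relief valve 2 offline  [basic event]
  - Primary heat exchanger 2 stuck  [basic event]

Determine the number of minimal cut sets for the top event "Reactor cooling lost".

12

Recirculation branch down [OR]: union of children's cut sets → 2 cut set(s).
Primary loop lost [AND]: one cut set from each child combined → 1 × 1 × 1 = 1 cut set(s).
Emergency loop unavailable [AND]: one cut set from each child combined → 1 × 1 × 1 = 1 cut set(s).
Makeup line inoperative [OR]: union of children's cut sets → 3 cut set(s).
Secondary loop inoperative [AND]: one cut set from each child combined → 2 × 1 × 3 = 6 cut set(s).
Heat-sink path inoperative [AND]: one cut set from each child combined → 1 × 1 × 1 = 1 cut set(s).
Recirculation branch 2 down [AND]: one cut set from each child combined → 1 × 1 × 1 = 1 cut set(s).
Primary loop 2 inoperative [OR]: union of children's cut sets → 2 cut set(s).
Emergency loop 2 down [OR]: union of children's cut sets → 4 cut set(s).
Reactor cooling lost [OR]: union of children's cut sets → 12 cut set(s).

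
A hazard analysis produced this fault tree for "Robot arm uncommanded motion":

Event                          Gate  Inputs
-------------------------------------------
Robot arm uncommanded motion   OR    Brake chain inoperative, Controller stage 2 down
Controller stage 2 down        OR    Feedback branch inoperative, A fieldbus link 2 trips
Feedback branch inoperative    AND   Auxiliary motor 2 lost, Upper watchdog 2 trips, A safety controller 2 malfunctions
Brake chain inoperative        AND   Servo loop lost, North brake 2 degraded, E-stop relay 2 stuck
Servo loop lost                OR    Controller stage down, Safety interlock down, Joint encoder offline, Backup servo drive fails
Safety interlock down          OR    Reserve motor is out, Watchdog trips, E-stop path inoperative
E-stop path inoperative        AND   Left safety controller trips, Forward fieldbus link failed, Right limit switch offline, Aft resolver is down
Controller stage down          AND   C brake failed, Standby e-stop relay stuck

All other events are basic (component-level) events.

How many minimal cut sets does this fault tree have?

Controller stage down [AND]: one cut set from each child combined → 1 × 1 = 1 cut set(s).
E-stop path inoperative [AND]: one cut set from each child combined → 1 × 1 × 1 × 1 = 1 cut set(s).
Safety interlock down [OR]: union of children's cut sets → 3 cut set(s).
Servo loop lost [OR]: union of children's cut sets → 6 cut set(s).
Brake chain inoperative [AND]: one cut set from each child combined → 6 × 1 × 1 = 6 cut set(s).
Feedback branch inoperative [AND]: one cut set from each child combined → 1 × 1 × 1 = 1 cut set(s).
Controller stage 2 down [OR]: union of children's cut sets → 2 cut set(s).
Robot arm uncommanded motion [OR]: union of children's cut sets → 8 cut set(s).
Minimal cut sets: {C brake failed, E-stop relay 2 stuck, North brake 2 degraded, Standby e-stop relay stuck}; {E-stop relay 2 stuck, North brake 2 degraded, Reserve motor is out}; {E-stop relay 2 stuck, North brake 2 degraded, Watchdog trips}; {Aft resolver is down, E-stop relay 2 stuck, Forward fieldbus link failed, Left safety controller trips, North brake 2 degraded, Right limit switch offline}; {E-stop relay 2 stuck, Joint encoder offline, North brake 2 degraded}; {Backup servo drive fails, E-stop relay 2 stuck, North brake 2 degraded}; {A safety controller 2 malfunctions, Auxiliary motor 2 lost, Upper watchdog 2 trips}; {A fieldbus link 2 trips}.

8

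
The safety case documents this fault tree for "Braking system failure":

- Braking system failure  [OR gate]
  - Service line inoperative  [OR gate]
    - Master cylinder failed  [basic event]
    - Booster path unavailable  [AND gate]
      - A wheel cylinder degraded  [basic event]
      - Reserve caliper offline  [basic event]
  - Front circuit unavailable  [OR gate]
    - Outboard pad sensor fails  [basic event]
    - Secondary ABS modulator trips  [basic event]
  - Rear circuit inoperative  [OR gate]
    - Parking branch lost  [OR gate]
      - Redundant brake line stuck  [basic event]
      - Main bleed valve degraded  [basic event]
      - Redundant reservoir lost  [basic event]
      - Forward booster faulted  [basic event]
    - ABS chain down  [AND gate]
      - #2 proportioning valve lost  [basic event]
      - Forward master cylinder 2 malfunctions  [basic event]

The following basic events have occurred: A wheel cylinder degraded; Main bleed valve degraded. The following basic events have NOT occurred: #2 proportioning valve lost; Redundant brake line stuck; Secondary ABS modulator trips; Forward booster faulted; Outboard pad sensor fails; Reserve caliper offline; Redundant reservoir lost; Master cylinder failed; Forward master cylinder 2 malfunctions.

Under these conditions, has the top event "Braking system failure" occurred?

Booster path unavailable [AND]: A wheel cylinder degraded=occurs, Reserve caliper offline=not → not all inputs occur → does not occur.
Service line inoperative [OR]: Master cylinder failed=not, Booster path unavailable=not → no input occurs → does not occur.
Front circuit unavailable [OR]: Outboard pad sensor fails=not, Secondary ABS modulator trips=not → no input occurs → does not occur.
Parking branch lost [OR]: Redundant brake line stuck=not, Main bleed valve degraded=occurs, Redundant reservoir lost=not, Forward booster faulted=not → at least one input occurs → occurs.
ABS chain down [AND]: #2 proportioning valve lost=not, Forward master cylinder 2 malfunctions=not → not all inputs occur → does not occur.
Rear circuit inoperative [OR]: Parking branch lost=occurs, ABS chain down=not → at least one input occurs → occurs.
Braking system failure [OR]: Service line inoperative=not, Front circuit unavailable=not, Rear circuit inoperative=occurs → at least one input occurs → occurs.

Yes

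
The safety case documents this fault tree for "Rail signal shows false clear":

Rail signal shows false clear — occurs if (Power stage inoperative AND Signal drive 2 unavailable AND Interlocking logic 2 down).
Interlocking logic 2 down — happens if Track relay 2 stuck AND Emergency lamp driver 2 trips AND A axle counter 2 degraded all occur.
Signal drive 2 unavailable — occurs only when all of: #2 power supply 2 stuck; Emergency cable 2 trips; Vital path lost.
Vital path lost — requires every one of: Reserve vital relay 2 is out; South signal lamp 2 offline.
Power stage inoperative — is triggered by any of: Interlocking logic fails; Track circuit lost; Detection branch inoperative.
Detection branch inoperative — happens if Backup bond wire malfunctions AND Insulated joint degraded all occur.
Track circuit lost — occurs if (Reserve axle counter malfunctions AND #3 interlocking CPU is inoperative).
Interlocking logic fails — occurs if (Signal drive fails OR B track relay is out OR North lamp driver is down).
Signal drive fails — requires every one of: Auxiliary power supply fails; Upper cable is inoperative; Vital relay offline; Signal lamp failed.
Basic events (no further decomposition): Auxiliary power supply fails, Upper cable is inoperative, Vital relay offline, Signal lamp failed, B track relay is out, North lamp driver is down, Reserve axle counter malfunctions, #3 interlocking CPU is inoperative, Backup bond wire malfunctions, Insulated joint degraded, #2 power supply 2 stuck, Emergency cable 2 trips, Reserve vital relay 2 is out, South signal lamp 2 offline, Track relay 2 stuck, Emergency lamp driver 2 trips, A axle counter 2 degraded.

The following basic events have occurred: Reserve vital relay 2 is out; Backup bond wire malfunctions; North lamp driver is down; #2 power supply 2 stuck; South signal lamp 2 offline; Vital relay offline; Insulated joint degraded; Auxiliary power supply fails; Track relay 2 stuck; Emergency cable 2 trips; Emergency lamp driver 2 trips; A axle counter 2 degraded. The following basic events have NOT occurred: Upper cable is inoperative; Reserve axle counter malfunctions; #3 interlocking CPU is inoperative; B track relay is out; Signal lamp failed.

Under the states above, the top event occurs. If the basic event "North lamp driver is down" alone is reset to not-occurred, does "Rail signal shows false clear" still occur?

Counterfactual: set "North lamp driver is down" to not occurred.
Signal drive fails [AND]: Auxiliary power supply fails=occurs, Upper cable is inoperative=not, Vital relay offline=occurs, Signal lamp failed=not → not all inputs occur → does not occur.
Interlocking logic fails [OR]: Signal drive fails=not, B track relay is out=not, North lamp driver is down=not → no input occurs → does not occur.
Track circuit lost [AND]: Reserve axle counter malfunctions=not, #3 interlocking CPU is inoperative=not → not all inputs occur → does not occur.
Detection branch inoperative [AND]: Backup bond wire malfunctions=occurs, Insulated joint degraded=occurs → all inputs occur → occurs.
Power stage inoperative [OR]: Interlocking logic fails=not, Track circuit lost=not, Detection branch inoperative=occurs → at least one input occurs → occurs.
Vital path lost [AND]: Reserve vital relay 2 is out=occurs, South signal lamp 2 offline=occurs → all inputs occur → occurs.
Signal drive 2 unavailable [AND]: #2 power supply 2 stuck=occurs, Emergency cable 2 trips=occurs, Vital path lost=occurs → all inputs occur → occurs.
Interlocking logic 2 down [AND]: Track relay 2 stuck=occurs, Emergency lamp driver 2 trips=occurs, A axle counter 2 degraded=occurs → all inputs occur → occurs.
Rail signal shows false clear [AND]: Power stage inoperative=occurs, Signal drive 2 unavailable=occurs, Interlocking logic 2 down=occurs → all inputs occur → occurs.

Yes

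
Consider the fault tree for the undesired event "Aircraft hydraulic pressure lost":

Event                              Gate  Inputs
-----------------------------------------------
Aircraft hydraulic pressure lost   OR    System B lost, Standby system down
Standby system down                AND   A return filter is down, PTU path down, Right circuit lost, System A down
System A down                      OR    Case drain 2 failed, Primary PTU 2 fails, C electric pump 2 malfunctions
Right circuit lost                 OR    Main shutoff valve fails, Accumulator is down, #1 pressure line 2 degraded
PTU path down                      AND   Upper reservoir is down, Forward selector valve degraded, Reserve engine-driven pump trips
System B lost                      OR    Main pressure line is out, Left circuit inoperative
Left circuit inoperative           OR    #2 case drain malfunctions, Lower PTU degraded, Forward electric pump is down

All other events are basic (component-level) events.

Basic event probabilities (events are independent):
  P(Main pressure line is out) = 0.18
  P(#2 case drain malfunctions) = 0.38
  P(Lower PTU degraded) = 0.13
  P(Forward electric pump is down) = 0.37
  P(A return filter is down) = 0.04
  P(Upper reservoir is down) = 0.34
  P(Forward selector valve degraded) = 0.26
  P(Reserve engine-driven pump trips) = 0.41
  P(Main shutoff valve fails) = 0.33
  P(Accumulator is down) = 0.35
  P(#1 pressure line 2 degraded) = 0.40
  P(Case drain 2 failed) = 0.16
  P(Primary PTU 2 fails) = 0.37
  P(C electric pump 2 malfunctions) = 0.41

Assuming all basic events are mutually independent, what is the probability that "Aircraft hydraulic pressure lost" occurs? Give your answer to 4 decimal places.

0.7216

P(Left circuit inoperative) [OR] = 1 − (1−0.38) × (1−0.13) × (1−0.37) = 0.660178
P(System B lost) [OR] = 1 − (1−0.18) × (1−0.660178) = 0.721346
P(PTU path down) [AND] = 0.34 × 0.26 × 0.41 = 0.036244
P(Right circuit lost) [OR] = 1 − (1−0.33) × (1−0.35) × (1−0.40) = 0.738700
P(System A down) [OR] = 1 − (1−0.16) × (1−0.37) × (1−0.41) = 0.687772
P(Standby system down) [AND] = 0.04 × 0.036244 × 0.738700 × 0.687772 = 0.000737
P(Aircraft hydraulic pressure lost) [OR] = 1 − (1−0.721346) × (1−0.000737) = 0.721551
Rounded to 4 decimal places: P(Aircraft hydraulic pressure lost) ≈ 0.7216.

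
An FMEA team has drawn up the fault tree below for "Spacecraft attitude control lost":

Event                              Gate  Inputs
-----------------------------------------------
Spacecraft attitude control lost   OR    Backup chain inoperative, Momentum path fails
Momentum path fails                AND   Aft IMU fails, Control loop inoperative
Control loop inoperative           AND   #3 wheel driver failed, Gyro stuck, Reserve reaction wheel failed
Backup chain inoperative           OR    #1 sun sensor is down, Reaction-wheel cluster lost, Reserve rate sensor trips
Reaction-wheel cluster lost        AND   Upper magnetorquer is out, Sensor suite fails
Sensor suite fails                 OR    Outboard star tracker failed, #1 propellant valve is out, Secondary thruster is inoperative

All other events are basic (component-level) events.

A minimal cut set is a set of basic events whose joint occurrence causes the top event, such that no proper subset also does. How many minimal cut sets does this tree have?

Sensor suite fails [OR]: union of children's cut sets → 3 cut set(s).
Reaction-wheel cluster lost [AND]: one cut set from each child combined → 1 × 3 = 3 cut set(s).
Backup chain inoperative [OR]: union of children's cut sets → 5 cut set(s).
Control loop inoperative [AND]: one cut set from each child combined → 1 × 1 × 1 = 1 cut set(s).
Momentum path fails [AND]: one cut set from each child combined → 1 × 1 = 1 cut set(s).
Spacecraft attitude control lost [OR]: union of children's cut sets → 6 cut set(s).
Minimal cut sets: {#1 sun sensor is down}; {Outboard star tracker failed, Upper magnetorquer is out}; {#1 propellant valve is out, Upper magnetorquer is out}; {Secondary thruster is inoperative, Upper magnetorquer is out}; {Reserve rate sensor trips}; {#3 wheel driver failed, Aft IMU fails, Gyro stuck, Reserve reaction wheel failed}.

6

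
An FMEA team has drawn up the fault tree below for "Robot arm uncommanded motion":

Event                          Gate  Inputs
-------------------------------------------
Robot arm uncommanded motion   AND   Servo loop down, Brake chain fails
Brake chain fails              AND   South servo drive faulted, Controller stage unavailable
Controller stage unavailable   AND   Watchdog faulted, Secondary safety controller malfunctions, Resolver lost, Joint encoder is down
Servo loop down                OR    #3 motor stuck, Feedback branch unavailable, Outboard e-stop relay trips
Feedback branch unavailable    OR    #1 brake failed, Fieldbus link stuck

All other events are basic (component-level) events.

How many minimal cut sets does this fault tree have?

Feedback branch unavailable [OR]: union of children's cut sets → 2 cut set(s).
Servo loop down [OR]: union of children's cut sets → 4 cut set(s).
Controller stage unavailable [AND]: one cut set from each child combined → 1 × 1 × 1 × 1 = 1 cut set(s).
Brake chain fails [AND]: one cut set from each child combined → 1 × 1 = 1 cut set(s).
Robot arm uncommanded motion [AND]: one cut set from each child combined → 4 × 1 = 4 cut set(s).
Minimal cut sets: {#3 motor stuck, Joint encoder is down, Resolver lost, Secondary safety controller malfunctions, South servo drive faulted, Watchdog faulted}; {#1 brake failed, Joint encoder is down, Resolver lost, Secondary safety controller malfunctions, South servo drive faulted, Watchdog faulted}; {Fieldbus link stuck, Joint encoder is down, Resolver lost, Secondary safety controller malfunctions, South servo drive faulted, Watchdog faulted}; {Joint encoder is down, Outboard e-stop relay trips, Resolver lost, Secondary safety controller malfunctions, South servo drive faulted, Watchdog faulted}.

4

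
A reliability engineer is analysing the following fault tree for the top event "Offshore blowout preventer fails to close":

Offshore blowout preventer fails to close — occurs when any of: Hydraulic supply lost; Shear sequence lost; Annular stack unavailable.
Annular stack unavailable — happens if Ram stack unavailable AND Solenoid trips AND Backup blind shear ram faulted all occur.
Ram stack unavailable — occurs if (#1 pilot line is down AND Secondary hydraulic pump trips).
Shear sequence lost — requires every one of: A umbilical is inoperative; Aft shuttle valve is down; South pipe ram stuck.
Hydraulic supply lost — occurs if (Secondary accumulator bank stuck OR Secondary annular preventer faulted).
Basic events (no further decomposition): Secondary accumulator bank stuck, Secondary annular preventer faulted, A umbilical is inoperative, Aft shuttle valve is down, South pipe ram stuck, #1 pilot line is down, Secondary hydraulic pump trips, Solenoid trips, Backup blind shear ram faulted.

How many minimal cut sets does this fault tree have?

4

Hydraulic supply lost [OR]: union of children's cut sets → 2 cut set(s).
Shear sequence lost [AND]: one cut set from each child combined → 1 × 1 × 1 = 1 cut set(s).
Ram stack unavailable [AND]: one cut set from each child combined → 1 × 1 = 1 cut set(s).
Annular stack unavailable [AND]: one cut set from each child combined → 1 × 1 × 1 = 1 cut set(s).
Offshore blowout preventer fails to close [OR]: union of children's cut sets → 4 cut set(s).
Minimal cut sets: {Secondary accumulator bank stuck}; {Secondary annular preventer faulted}; {A umbilical is inoperative, Aft shuttle valve is down, South pipe ram stuck}; {#1 pilot line is down, Backup blind shear ram faulted, Secondary hydraulic pump trips, Solenoid trips}.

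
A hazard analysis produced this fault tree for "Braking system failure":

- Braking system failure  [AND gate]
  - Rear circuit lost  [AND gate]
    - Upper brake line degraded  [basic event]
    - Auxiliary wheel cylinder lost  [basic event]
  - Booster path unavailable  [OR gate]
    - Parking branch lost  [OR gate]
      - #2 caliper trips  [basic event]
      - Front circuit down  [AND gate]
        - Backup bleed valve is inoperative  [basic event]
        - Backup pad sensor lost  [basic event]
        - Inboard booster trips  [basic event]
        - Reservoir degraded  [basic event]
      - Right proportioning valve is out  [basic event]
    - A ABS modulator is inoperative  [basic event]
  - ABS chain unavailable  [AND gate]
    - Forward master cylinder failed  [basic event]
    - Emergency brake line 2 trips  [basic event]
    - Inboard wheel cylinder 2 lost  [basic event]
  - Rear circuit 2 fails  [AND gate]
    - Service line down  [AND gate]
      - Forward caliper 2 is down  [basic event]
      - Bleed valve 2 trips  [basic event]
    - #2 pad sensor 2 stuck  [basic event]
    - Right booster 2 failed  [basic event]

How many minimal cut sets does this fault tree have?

4

Rear circuit lost [AND]: one cut set from each child combined → 1 × 1 = 1 cut set(s).
Front circuit down [AND]: one cut set from each child combined → 1 × 1 × 1 × 1 = 1 cut set(s).
Parking branch lost [OR]: union of children's cut sets → 3 cut set(s).
Booster path unavailable [OR]: union of children's cut sets → 4 cut set(s).
ABS chain unavailable [AND]: one cut set from each child combined → 1 × 1 × 1 = 1 cut set(s).
Service line down [AND]: one cut set from each child combined → 1 × 1 = 1 cut set(s).
Rear circuit 2 fails [AND]: one cut set from each child combined → 1 × 1 × 1 = 1 cut set(s).
Braking system failure [AND]: one cut set from each child combined → 1 × 4 × 1 × 1 = 4 cut set(s).
Minimal cut sets: {#2 caliper trips, #2 pad sensor 2 stuck, Auxiliary wheel cylinder lost, Bleed valve 2 trips, Emergency brake line 2 trips, Forward caliper 2 is down, Forward master cylinder failed, Inboard wheel cylinder 2 lost, Right booster 2 failed, Upper brake line degraded}; {#2 pad sensor 2 stuck, Auxiliary wheel cylinder lost, Backup bleed valve is inoperative, Backup pad sensor lost, Bleed valve 2 trips, Emergency brake line 2 trips, Forward caliper 2 is down, Forward master cylinder failed, Inboard booster trips, Inboard wheel cylinder 2 lost, Reservoir degraded, Right booster 2 failed, Upper brake line degraded}; {#2 pad sensor 2 stuck, Auxiliary wheel cylinder lost, Bleed valve 2 trips, Emergency brake line 2 trips, Forward caliper 2 is down, Forward master cylinder failed, Inboard wheel cylinder 2 lost, Right booster 2 failed, Right proportioning valve is out, Upper brake line degraded}; {#2 pad sensor 2 stuck, A ABS modulator is inoperative, Auxiliary wheel cylinder lost, Bleed valve 2 trips, Emergency brake line 2 trips, Forward caliper 2 is down, Forward master cylinder failed, Inboard wheel cylinder 2 lost, Right booster 2 failed, Upper brake line degraded}.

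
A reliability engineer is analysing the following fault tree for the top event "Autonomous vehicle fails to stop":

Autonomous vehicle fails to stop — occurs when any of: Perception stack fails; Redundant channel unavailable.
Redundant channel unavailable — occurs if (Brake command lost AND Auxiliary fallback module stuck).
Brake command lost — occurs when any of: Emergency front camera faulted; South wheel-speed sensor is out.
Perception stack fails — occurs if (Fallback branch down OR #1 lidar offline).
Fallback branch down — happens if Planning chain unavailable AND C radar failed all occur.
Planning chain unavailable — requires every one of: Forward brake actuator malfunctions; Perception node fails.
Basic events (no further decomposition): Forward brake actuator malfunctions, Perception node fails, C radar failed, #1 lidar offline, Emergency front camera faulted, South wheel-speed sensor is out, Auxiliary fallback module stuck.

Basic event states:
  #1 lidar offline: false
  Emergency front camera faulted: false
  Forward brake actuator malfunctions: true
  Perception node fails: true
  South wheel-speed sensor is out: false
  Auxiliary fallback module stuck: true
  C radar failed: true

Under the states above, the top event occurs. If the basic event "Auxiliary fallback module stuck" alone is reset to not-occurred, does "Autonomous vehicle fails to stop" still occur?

Counterfactual: set "Auxiliary fallback module stuck" to not occurred.
Planning chain unavailable [AND]: Forward brake actuator malfunctions=occurs, Perception node fails=occurs → all inputs occur → occurs.
Fallback branch down [AND]: Planning chain unavailable=occurs, C radar failed=occurs → all inputs occur → occurs.
Perception stack fails [OR]: Fallback branch down=occurs, #1 lidar offline=not → at least one input occurs → occurs.
Brake command lost [OR]: Emergency front camera faulted=not, South wheel-speed sensor is out=not → no input occurs → does not occur.
Redundant channel unavailable [AND]: Brake command lost=not, Auxiliary fallback module stuck=not → not all inputs occur → does not occur.
Autonomous vehicle fails to stop [OR]: Perception stack fails=occurs, Redundant channel unavailable=not → at least one input occurs → occurs.

Yes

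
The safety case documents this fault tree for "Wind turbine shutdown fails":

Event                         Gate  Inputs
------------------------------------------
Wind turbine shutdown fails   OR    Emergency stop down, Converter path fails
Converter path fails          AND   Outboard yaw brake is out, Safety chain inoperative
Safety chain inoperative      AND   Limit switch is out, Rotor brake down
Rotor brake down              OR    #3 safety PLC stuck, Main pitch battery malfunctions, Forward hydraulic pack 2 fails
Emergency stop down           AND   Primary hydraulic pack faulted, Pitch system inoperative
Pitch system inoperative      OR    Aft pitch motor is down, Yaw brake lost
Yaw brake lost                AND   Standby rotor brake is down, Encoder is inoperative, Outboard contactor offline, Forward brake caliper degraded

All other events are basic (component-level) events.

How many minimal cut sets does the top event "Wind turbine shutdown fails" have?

Yaw brake lost [AND]: one cut set from each child combined → 1 × 1 × 1 × 1 = 1 cut set(s).
Pitch system inoperative [OR]: union of children's cut sets → 2 cut set(s).
Emergency stop down [AND]: one cut set from each child combined → 1 × 2 = 2 cut set(s).
Rotor brake down [OR]: union of children's cut sets → 3 cut set(s).
Safety chain inoperative [AND]: one cut set from each child combined → 1 × 3 = 3 cut set(s).
Converter path fails [AND]: one cut set from each child combined → 1 × 3 = 3 cut set(s).
Wind turbine shutdown fails [OR]: union of children's cut sets → 5 cut set(s).
Minimal cut sets: {Aft pitch motor is down, Primary hydraulic pack faulted}; {Encoder is inoperative, Forward brake caliper degraded, Outboard contactor offline, Primary hydraulic pack faulted, Standby rotor brake is down}; {#3 safety PLC stuck, Limit switch is out, Outboard yaw brake is out}; {Limit switch is out, Main pitch battery malfunctions, Outboard yaw brake is out}; {Forward hydraulic pack 2 fails, Limit switch is out, Outboard yaw brake is out}.

5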